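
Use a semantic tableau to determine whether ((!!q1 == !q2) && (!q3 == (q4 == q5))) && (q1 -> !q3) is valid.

Not valid

Assume the negation and expand:
Initial set: {!(((!!q1 == !q2) && (!q3 == (q4 == q5))) && (q1 -> !q3))}.
!(((!!q1 == !q2) && (!q3 == (q4 == q5))) && (q1 -> !q3)): β-rule — branch into !((!!q1 == !q2) && (!q3 == (q4 == q5)))  //  !(q1 -> !q3).
  branch 1 (add !((!!q1 == !q2) && (!q3 == (q4 == q5)))):
    !((!!q1 == !q2) && (!q3 == (q4 == q5))): β-rule — branch into !(!!q1 == !q2)  //  !(!q3 == (q4 == q5)).
      branch 1.1 (add !(!!q1 == !q2)):
        !(!!q1 == !q2): β-rule — branch into !!q1, !!q2  //  !!!q1, !q2.
          branch 1.1.1 (add !!q1, !!q2):
            !!q1: drop double negation, giving q1.
            ○ open, literals {q1=1, q2=1}.
          branch 1.1.2 (add !!!q1, !q2):
            !!!q1: drop double negation, giving !q1.
            ○ open, literals {q1=0, q2=0}.
      branch 1.2 (add !(!q3 == (q4 == q5))):
        !(!q3 == (q4 == q5)): β-rule — branch into !q3, !(q4 == q5)  //  !!q3, (q4 == q5).
          branch 1.2.1 (add !q3, !(q4 == q5)):
            !(q4 == q5): β-rule — branch into q4, !q5  //  !q4, q5.
              branch 1.2.1.1 (add q4, !q5):
                ○ open, literals {q3=0, q4=1, q5=0}.
              branch 1.2.1.2 (add !q4, q5):
                ○ open, literals {q3=0, q4=0, q5=1}.
          branch 1.2.2 (add !!q3, (q4 == q5)):
            (q4 == q5): β-rule — branch into q4, q5  //  !q4, !q5.
              branch 1.2.2.1 (add q4, q5):
                ○ open, literals {q3=1, q4=1, q5=1}.
              branch 1.2.2.2 (add !q4, !q5):
                ○ open, literals {q3=1, q4=0, q5=0}.
  branch 2 (add !(q1 -> !q3)):
    !(q1 -> !q3): α-rule — add q1, !!q3.
    ○ open, literals {q1=1, q3=1}.
0 branches closed, 7 open.
An open branch gives a countermodel: q1=1, q2=1 (unmentioned atoms arbitrary); under it the original formula is false.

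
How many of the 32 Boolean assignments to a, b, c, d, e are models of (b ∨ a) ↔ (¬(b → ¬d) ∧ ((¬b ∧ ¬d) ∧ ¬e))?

Initial set: {((b ∨ a) ↔ (¬(b → ¬d) ∧ ((¬b ∧ ¬d) ∧ ¬e)))}.
((b ∨ a) ↔ (¬(b → ¬d) ∧ ((¬b ∧ ¬d) ∧ ¬e))): β-rule — branch into (b ∨ a), (¬(b → ¬d) ∧ ((¬b ∧ ¬d) ∧ ¬e))  //  ¬(b ∨ a), ¬(¬(b → ¬d) ∧ ((¬b ∧ ¬d) ∧ ¬e)).
  branch 1 (add (b ∨ a), (¬(b → ¬d) ∧ ((¬b ∧ ¬d) ∧ ¬e))):
    (¬(b → ¬d) ∧ ((¬b ∧ ¬d) ∧ ¬e)): α-rule — add ¬(b → ¬d), ((¬b ∧ ¬d) ∧ ¬e).
    ¬(b → ¬d): α-rule — add b, ¬¬d.
    ((¬b ∧ ¬d) ∧ ¬e): α-rule — add (¬b ∧ ¬d), ¬e.
    (¬b ∧ ¬d): α-rule — add ¬b, ¬d.
    × closes — contains both b and ¬b.
  branch 2 (add ¬(b ∨ a), ¬(¬(b → ¬d) ∧ ((¬b ∧ ¬d) ∧ ¬e))):
    ¬(b ∨ a): α-rule — add ¬b, ¬a.
    ¬(¬(b → ¬d) ∧ ((¬b ∧ ¬d) ∧ ¬e)): β-rule — branch into ¬¬(b → ¬d)  //  ¬((¬b ∧ ¬d) ∧ ¬e).
      branch 2.1 (add ¬¬(b → ¬d)):
        ¬¬(b → ¬d): β-rule — branch into ¬b  //  ¬d.
          branch 2.1.1 (add ¬b):
            ○ open, literals {a=0, b=0}.
          branch 2.1.2 (add ¬d):
            ○ open, literals {a=0, b=0, d=0}.
      branch 2.2 (add ¬((¬b ∧ ¬d) ∧ ¬e)):
        ¬((¬b ∧ ¬d) ∧ ¬e): β-rule — branch into ¬(¬b ∧ ¬d)  //  ¬¬e.
          branch 2.2.1 (add ¬(¬b ∧ ¬d)):
            ¬(¬b ∧ ¬d): β-rule — branch into ¬¬b  //  ¬¬d.
              branch 2.2.1.1 (add ¬¬b):
                × closes — contains both b and ¬b.
              branch 2.2.1.2 (add ¬¬d):
                ○ open, literals {a=0, b=0, d=1}.
          branch 2.2.2 (add ¬¬e):
            ○ open, literals {a=0, b=0, e=1}.
2 branches closed, 4 open.
Each open branch fixes some atoms; the unmentioned ones are free. Counting distinct full assignments: branch {a=0, b=0} (c, d, e) contributes 8 new; branch {a=0, b=0, d=0} (c, e) contributes 0 new; branch {a=0, b=0, d=1} (c, e) contributes 0 new; branch {a=0, b=0, e=1} (c, d) contributes 0 new. Total: 8.

8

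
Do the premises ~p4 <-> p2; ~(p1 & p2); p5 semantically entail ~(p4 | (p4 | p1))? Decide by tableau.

Initial set: {(~p4 <-> p2); ~(p1 & p2); p5; ~~(p4 | (p4 | p1))}.
(~p4 <-> p2): β-rule — branch into ~p4, p2  //  ~~p4, ~p2.
  branch 1 (add ~p4, p2):
    ~(p1 & p2): β-rule — branch into ~p1  //  ~p2.
      branch 1.1 (add ~p1):
        ~~(p4 | (p4 | p1)): β-rule — branch into p4  //  (p4 | p1).
          branch 1.1.1 (add p4):
            × closes — contains both p4 and ~p4.
          branch 1.1.2 (add (p4 | p1)):
            (p4 | p1): β-rule — branch into p4  //  p1.
              branch 1.1.2.1 (add p4):
                × closes — contains both p4 and ~p4.
              branch 1.1.2.2 (add p1):
                × closes — contains both p1 and ~p1.
      branch 1.2 (add ~p2):
        × closes — contains both p2 and ~p2.
  branch 2 (add ~~p4, ~p2):
    ~(p1 & p2): β-rule — branch into ~p1  //  ~p2.
      branch 2.1 (add ~p1):
        ~~(p4 | (p4 | p1)): β-rule — branch into p4  //  (p4 | p1).
          branch 2.1.1 (add p4):
            ○ open, literals {p1=0, p2=0, p4=1, p5=1}.
          branch 2.1.2 (add (p4 | p1)):
            (p4 | p1): β-rule — branch into p4  //  p1.
              branch 2.1.2.1 (add p4):
                ○ open, literals {p1=0, p2=0, p4=1, p5=1}.
              branch 2.1.2.2 (add p1):
                × closes — contains both p1 and ~p1.
      branch 2.2 (add ~p2):
        ~~(p4 | (p4 | p1)): β-rule — branch into p4  //  (p4 | p1).
          branch 2.2.1 (add p4):
            ○ open, literals {p2=0, p4=1, p5=1}.
          branch 2.2.2 (add (p4 | p1)):
            (p4 | p1): β-rule — branch into p4  //  p1.
              branch 2.2.2.1 (add p4):
                ○ open, literals {p2=0, p4=1, p5=1}.
              branch 2.2.2.2 (add p1):
                ○ open, literals {p1=1, p2=0, p4=1, p5=1}.
5 branches closed, 5 open.
An open branch gives a countermodel: p1=0, p2=0, p4=1, p5=1 (unmentioned atoms arbitrary); the premises hold there but the conclusion fails.

No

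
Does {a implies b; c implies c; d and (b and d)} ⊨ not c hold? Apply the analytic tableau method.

Initial set: {(a implies b); (c implies c); (d and (b and d)); not not c}.
(d and (b and d)): α-rule — add d, (b and d).
(b and d): α-rule — add b, d.
(a implies b): β-rule — branch into not a  //  b.
  branch 1 (add not a):
    (c implies c): β-rule — branch into not c  //  c.
      branch 1.1 (add not c):
        × closes — contains both c and not c.
      branch 1.2 (add c):
        ○ open, literals {a=0, b=1, c=1, d=1}.
  branch 2 (add b):
    (c implies c): β-rule — branch into not c  //  c.
      branch 2.1 (add not c):
        × closes — contains both c and not c.
      branch 2.2 (add c):
        ○ open, literals {b=1, c=1, d=1}.
2 branches closed, 2 open.
An open branch gives a countermodel: a=0, b=1, c=1, d=1 (unmentioned atoms arbitrary); the premises hold there but the conclusion fails.

No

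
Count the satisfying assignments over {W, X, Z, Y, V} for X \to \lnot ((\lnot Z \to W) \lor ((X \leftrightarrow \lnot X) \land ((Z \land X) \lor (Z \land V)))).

Initial set: {(X \to \lnot ((\lnot Z \to W) \lor ((X \leftrightarrow \lnot X) \land ((Z \land X) \lor (Z \land V)))))}.
(X \to \lnot ((\lnot Z \to W) \lor ((X \leftrightarrow \lnot X) \land ((Z \land X) \lor (Z \land V))))): β-rule — branch into \lnot X  //  \lnot ((\lnot Z \to W) \lor ((X \leftrightarrow \lnot X) \land ((Z \land X) \lor (Z \land V)))).
  branch 1 (add \lnot X):
    ○ open, literals {X=false}.
  branch 2 (add \lnot ((\lnot Z \to W) \lor ((X \leftrightarrow \lnot X) \land ((Z \land X) \lor (Z \land V))))):
    \lnot ((\lnot Z \to W) \lor ((X \leftrightarrow \lnot X) \land ((Z \land X) \lor (Z \land V)))): α-rule — add \lnot (\lnot Z \to W), \lnot ((X \leftrightarrow \lnot X) \land ((Z \land X) \lor (Z \land V))).
    \lnot (\lnot Z \to W): α-rule — add \lnot Z, \lnot W.
    \lnot ((X \leftrightarrow \lnot X) \land ((Z \land X) \lor (Z \land V))): β-rule — branch into \lnot (X \leftrightarrow \lnot X)  //  \lnot ((Z \land X) \lor (Z \land V)).
      branch 2.1 (add \lnot (X \leftrightarrow \lnot X)):
        \lnot (X \leftrightarrow \lnot X): β-rule — branch into X, \lnot \lnot X  //  \lnot X, \lnot X.
          branch 2.1.1 (add X, \lnot \lnot X):
            ○ open, literals {W=false, X=true, Z=false}.
          branch 2.1.2 (add \lnot X, \lnot X):
            ○ open, literals {W=false, X=false, Z=false}.
      branch 2.2 (add \lnot ((Z \land X) \lor (Z \land V))):
        \lnot ((Z \land X) \lor (Z \land V)): α-rule — add \lnot (Z \land X), \lnot (Z \land V).
        \lnot (Z \land X): β-rule — branch into \lnot Z  //  \lnot X.
          branch 2.2.1 (add \lnot Z):
            \lnot (Z \land V): β-rule — branch into \lnot Z  //  \lnot V.
              branch 2.2.1.1 (add \lnot Z):
                ○ open, literals {W=false, Z=false}.
              branch 2.2.1.2 (add \lnot V):
                ○ open, literals {V=false, W=false, Z=false}.
          branch 2.2.2 (add \lnot X):
            \lnot (Z \land V): β-rule — branch into \lnot Z  //  \lnot V.
              branch 2.2.2.1 (add \lnot Z):
                ○ open, literals {W=false, X=false, Z=false}.
              branch 2.2.2.2 (add \lnot V):
                ○ open, literals {V=false, W=false, X=false, Z=false}.
0 branches closed, 7 open.
Each open branch fixes some atoms; the unmentioned ones are free. Counting distinct full assignments: branch {X=false} (W, Z, Y, V) contributes 16 new; branch {W=false, X=true, Z=false} (Y, V) contributes 4 new; branch {W=false, X=false, Z=false} (Y, V) contributes 0 new; branch {W=false, Z=false} (X, Y, V) contributes 0 new; branch {V=false, W=false, Z=false} (X, Y) contributes 0 new; branch {W=false, X=false, Z=false} (Y, V) contributes 0 new; branch {V=false, W=false, X=false, Z=false} (Y) contributes 0 new. Total: 20.

20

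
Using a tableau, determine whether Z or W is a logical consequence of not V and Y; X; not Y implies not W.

No

Initial set: {T (not V and Y); T X; T (not Y implies not W); F (Z or W)}.
T (not V and Y): α-rule — add T not V, T Y.
F (Z or W): α-rule — add F Z, F W.
T (not Y implies not W): β-rule — branch into F not Y  //  T not W.
  branch 1 (add F not Y):
    ○ open, literals {V=0, W=0, X=1, Y=1, Z=0}.
  branch 2 (add T not W):
    ○ open, literals {V=0, W=0, X=1, Y=1, Z=0}.
0 branches closed, 2 open.
An open branch gives a countermodel: V=0, W=0, X=1, Y=1, Z=0 (unmentioned atoms arbitrary); the premises hold there but the conclusion fails.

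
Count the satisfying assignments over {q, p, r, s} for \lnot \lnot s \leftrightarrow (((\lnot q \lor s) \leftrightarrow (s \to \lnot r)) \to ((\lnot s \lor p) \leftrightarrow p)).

10

Initial set: {(\lnot \lnot s \leftrightarrow (((\lnot q \lor s) \leftrightarrow (s \to \lnot r)) \to ((\lnot s \lor p) \leftrightarrow p)))}.
(\lnot \lnot s \leftrightarrow (((\lnot q \lor s) \leftrightarrow (s \to \lnot r)) \to ((\lnot s \lor p) \leftrightarrow p))): β-rule — branch into \lnot \lnot s, (((\lnot q \lor s) \leftrightarrow (s \to \lnot r)) \to ((\lnot s \lor p) \leftrightarrow p))  //  \lnot \lnot \lnot s, \lnot (((\lnot q \lor s) \leftrightarrow (s \to \lnot r)) \to ((\lnot s \lor p) \leftrightarrow p)).
  branch 1 (add \lnot \lnot s, (((\lnot q \lor s) \leftrightarrow (s \to \lnot r)) \to ((\lnot s \lor p) \leftrightarrow p))):
    \lnot \lnot s: drop double negation, giving s.
    (((\lnot q \lor s) \leftrightarrow (s \to \lnot r)) \to ((\lnot s \lor p) \leftrightarrow p)): β-rule — branch into \lnot ((\lnot q \lor s) \leftrightarrow (s \to \lnot r))  //  ((\lnot s \lor p) \leftrightarrow p).
      branch 1.1 (add \lnot ((\lnot q \lor s) \leftrightarrow (s \to \lnot r))):
        \lnot ((\lnot q \lor s) \leftrightarrow (s \to \lnot r)): β-rule — branch into (\lnot q \lor s), \lnot (s \to \lnot r)  //  \lnot (\lnot q \lor s), (s \to \lnot r).
          branch 1.1.1 (add (\lnot q \lor s), \lnot (s \to \lnot r)):
            \lnot (s \to \lnot r): α-rule — add s, \lnot \lnot r.
            (\lnot q \lor s): β-rule — branch into \lnot q  //  s.
              branch 1.1.1.1 (add \lnot q):
                ○ open, literals {q=false, r=true, s=true}.
              branch 1.1.1.2 (add s):
                ○ open, literals {r=true, s=true}.
          branch 1.1.2 (add \lnot (\lnot q \lor s), (s \to \lnot r)):
            \lnot (\lnot q \lor s): α-rule — add \lnot \lnot q, \lnot s.
            × closes — contains both s and \lnot s.
      branch 1.2 (add ((\lnot s \lor p) \leftrightarrow p)):
        ((\lnot s \lor p) \leftrightarrow p): β-rule — branch into (\lnot s \lor p), p  //  \lnot (\lnot s \lor p), \lnot p.
          branch 1.2.1 (add (\lnot s \lor p), p):
            (\lnot s \lor p): β-rule — branch into \lnot s  //  p.
              branch 1.2.1.1 (add \lnot s):
                × closes — contains both s and \lnot s.
              branch 1.2.1.2 (add p):
                ○ open, literals {p=true, s=true}.
          branch 1.2.2 (add \lnot (\lnot s \lor p), \lnot p):
            \lnot (\lnot s \lor p): α-rule — add \lnot \lnot s, \lnot p.
            ○ open, literals {p=false, s=true}.
  branch 2 (add \lnot \lnot \lnot s, \lnot (((\lnot q \lor s) \leftrightarrow (s \to \lnot r)) \to ((\lnot s \lor p) \leftrightarrow p))):
    \lnot \lnot \lnot s: drop double negation, giving \lnot s.
    \lnot (((\lnot q \lor s) \leftrightarrow (s \to \lnot r)) \to ((\lnot s \lor p) \leftrightarrow p)): α-rule — add ((\lnot q \lor s) \leftrightarrow (s \to \lnot r)), \lnot ((\lnot s \lor p) \leftrightarrow p).
    ((\lnot q \lor s) \leftrightarrow (s \to \lnot r)): β-rule — branch into (\lnot q \lor s), (s \to \lnot r)  //  \lnot (\lnot q \lor s), \lnot (s \to \lnot r).
      branch 2.1 (add (\lnot q \lor s), (s \to \lnot r)):
        \lnot ((\lnot s \lor p) \leftrightarrow p): β-rule — branch into (\lnot s \lor p), \lnot p  //  \lnot (\lnot s \lor p), p.
          branch 2.1.1 (add (\lnot s \lor p), \lnot p):
            (\lnot q \lor s): β-rule — branch into \lnot q  //  s.
              branch 2.1.1.1 (add \lnot q):
                (s \to \lnot r): β-rule — branch into \lnot s  //  \lnot r.
                  branch 2.1.1.1.1 (add \lnot s):
                    (\lnot s \lor p): β-rule — branch into \lnot s  //  p.
                      branch 2.1.1.1.1.1 (add \lnot s):
                        ○ open, literals {p=false, q=false, s=false}.
                      branch 2.1.1.1.1.2 (add p):
                        × closes — contains both p and \lnot p.
                  branch 2.1.1.1.2 (add \lnot r):
                    (\lnot s \lor p): β-rule — branch into \lnot s  //  p.
                      branch 2.1.1.1.2.1 (add \lnot s):
                        ○ open, literals {p=false, q=false, r=false, s=false}.
                      branch 2.1.1.1.2.2 (add p):
                        × closes — contains both p and \lnot p.
              branch 2.1.1.2 (add s):
                × closes — contains both s and \lnot s.
          branch 2.1.2 (add \lnot (\lnot s \lor p), p):
            \lnot (\lnot s \lor p): α-rule — add \lnot \lnot s, \lnot p.
            × closes — contains both s and \lnot s.
      branch 2.2 (add \lnot (\lnot q \lor s), \lnot (s \to \lnot r)):
        \lnot (\lnot q \lor s): α-rule — add \lnot \lnot q, \lnot s.
        \lnot (s \to \lnot r): α-rule — add s, \lnot \lnot r.
        × closes — contains both s and \lnot s.
7 branches closed, 6 open.
Each open branch fixes some atoms; the unmentioned ones are free. Counting distinct full assignments: branch {q=false, r=true, s=true} (p) contributes 2 new; branch {r=true, s=true} (q, p) contributes 2 new; branch {p=true, s=true} (q, r) contributes 2 new; branch {p=false, s=true} (q, r) contributes 2 new; branch {p=false, q=false, s=false} (r) contributes 2 new; branch {p=false, q=false, r=false, s=false} (none free) contributes 0 new. Total: 10.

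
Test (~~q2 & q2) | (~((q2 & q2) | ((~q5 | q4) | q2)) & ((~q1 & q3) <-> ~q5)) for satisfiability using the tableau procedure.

Initial set: {T ((~~q2 & q2) | (~((q2 & q2) | ((~q5 | q4) | q2)) & ((~q1 & q3) <-> ~q5)))}.
T ((~~q2 & q2) | (~((q2 & q2) | ((~q5 | q4) | q2)) & ((~q1 & q3) <-> ~q5))): β-rule — branch into T (~~q2 & q2)  //  T (~((q2 & q2) | ((~q5 | q4) | q2)) & ((~q1 & q3) <-> ~q5)).
  branch 1 (add T (~~q2 & q2)):
    T (~~q2 & q2): α-rule — add T ~~q2, T q2.
    T ~~q2: drop double negation, giving T q2.
    ○ open, literals {q2=1}.
  branch 2 (add T (~((q2 & q2) | ((~q5 | q4) | q2)) & ((~q1 & q3) <-> ~q5))):
    T (~((q2 & q2) | ((~q5 | q4) | q2)) & ((~q1 & q3) <-> ~q5)): α-rule — add T ~((q2 & q2) | ((~q5 | q4) | q2)), T ((~q1 & q3) <-> ~q5).
    T ~((q2 & q2) | ((~q5 | q4) | q2)): α-rule — add F (q2 & q2), F ((~q5 | q4) | q2).
    F ((~q5 | q4) | q2): α-rule — add F (~q5 | q4), F q2.
    F (~q5 | q4): α-rule — add F ~q5, F q4.
    T ((~q1 & q3) <-> ~q5): β-rule — branch into T (~q1 & q3), T ~q5  //  F (~q1 & q3), F ~q5.
      branch 2.1 (add T (~q1 & q3), T ~q5):
        × closes — contains both q5 and ~q5.
      branch 2.2 (add F (~q1 & q3), F ~q5):
        F (q2 & q2): β-rule — branch into F q2  //  F q2.
          branch 2.2.1 (add F q2):
            F (~q1 & q3): β-rule — branch into F ~q1  //  F q3.
              branch 2.2.1.1 (add F ~q1):
                ○ open, literals {q1=1, q2=0, q4=0, q5=1}.
              branch 2.2.1.2 (add F q3):
                ○ open, literals {q2=0, q3=0, q4=0, q5=1}.
          branch 2.2.2 (add F q2):
            F (~q1 & q3): β-rule — branch into F ~q1  //  F q3.
              branch 2.2.2.1 (add F ~q1):
                ○ open, literals {q1=1, q2=0, q4=0, q5=1}.
              branch 2.2.2.2 (add F q3):
                ○ open, literals {q2=0, q3=0, q4=0, q5=1}.
1 branch closed, 5 open.
An open branch gives a satisfying assignment: q2=1.

Satisfiable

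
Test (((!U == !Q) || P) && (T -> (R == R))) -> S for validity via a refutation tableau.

Assume the negation and expand:
Initial set: {!((((!U == !Q) || P) && (T -> (R == R))) -> S)}.
!((((!U == !Q) || P) && (T -> (R == R))) -> S): α-rule — add (((!U == !Q) || P) && (T -> (R == R))), !S.
(((!U == !Q) || P) && (T -> (R == R))): α-rule — add ((!U == !Q) || P), (T -> (R == R)).
((!U == !Q) || P): β-rule — branch into (!U == !Q)  //  P.
  branch 1 (add (!U == !Q)):
    (T -> (R == R)): β-rule — branch into !T  //  (R == R).
      branch 1.1 (add !T):
        (!U == !Q): β-rule — branch into !U, !Q  //  !!U, !!Q.
          branch 1.1.1 (add !U, !Q):
            ○ open, literals {Q=false, S=false, T=false, U=false}.
          branch 1.1.2 (add !!U, !!Q):
            ○ open, literals {Q=true, S=false, T=false, U=true}.
      branch 1.2 (add (R == R)):
        (!U == !Q): β-rule — branch into !U, !Q  //  !!U, !!Q.
          branch 1.2.1 (add !U, !Q):
            (R == R): β-rule — branch into R, R  //  !R, !R.
              branch 1.2.1.1 (add R, R):
                ○ open, literals {Q=false, R=true, S=false, U=false}.
              branch 1.2.1.2 (add !R, !R):
                ○ open, literals {Q=false, R=false, S=false, U=false}.
          branch 1.2.2 (add !!U, !!Q):
            (R == R): β-rule — branch into R, R  //  !R, !R.
              branch 1.2.2.1 (add R, R):
                ○ open, literals {Q=true, R=true, S=false, U=true}.
              branch 1.2.2.2 (add !R, !R):
                ○ open, literals {Q=true, R=false, S=false, U=true}.
  branch 2 (add P):
    (T -> (R == R)): β-rule — branch into !T  //  (R == R).
      branch 2.1 (add !T):
        ○ open, literals {P=true, S=false, T=false}.
      branch 2.2 (add (R == R)):
        (R == R): β-rule — branch into R, R  //  !R, !R.
          branch 2.2.1 (add R, R):
            ○ open, literals {P=true, R=true, S=false}.
          branch 2.2.2 (add !R, !R):
            ○ open, literals {P=true, R=false, S=false}.
0 branches closed, 9 open.
An open branch gives a countermodel: Q=false, S=false, T=false, U=false (unmentioned atoms arbitrary); under it the original formula is false.

Not valid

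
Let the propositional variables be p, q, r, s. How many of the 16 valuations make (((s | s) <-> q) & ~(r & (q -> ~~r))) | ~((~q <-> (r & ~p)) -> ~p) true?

Initial set: {((((s | s) <-> q) & ~(r & (q -> ~~r))) | ~((~q <-> (r & ~p)) -> ~p))}.
((((s | s) <-> q) & ~(r & (q -> ~~r))) | ~((~q <-> (r & ~p)) -> ~p)): β-rule — branch into (((s | s) <-> q) & ~(r & (q -> ~~r)))  //  ~((~q <-> (r & ~p)) -> ~p).
  branch 1 (add (((s | s) <-> q) & ~(r & (q -> ~~r)))):
    (((s | s) <-> q) & ~(r & (q -> ~~r))): α-rule — add ((s | s) <-> q), ~(r & (q -> ~~r)).
    ((s | s) <-> q): β-rule — branch into (s | s), q  //  ~(s | s), ~q.
      branch 1.1 (add (s | s), q):
        ~(r & (q -> ~~r)): β-rule — branch into ~r  //  ~(q -> ~~r).
          branch 1.1.1 (add ~r):
            (s | s): β-rule — branch into s  //  s.
              branch 1.1.1.1 (add s):
                ○ open, literals {q=1, r=0, s=1}.
              branch 1.1.1.2 (add s):
                ○ open, literals {q=1, r=0, s=1}.
          branch 1.1.2 (add ~(q -> ~~r)):
            ~(q -> ~~r): α-rule — add q, ~~~r.
            ~~~r: drop double negation, giving ~r.
            (s | s): β-rule — branch into s  //  s.
              branch 1.1.2.1 (add s):
                ○ open, literals {q=1, r=0, s=1}.
              branch 1.1.2.2 (add s):
                ○ open, literals {q=1, r=0, s=1}.
      branch 1.2 (add ~(s | s), ~q):
        ~(s | s): α-rule — add ~s, ~s.
        ~(r & (q -> ~~r)): β-rule — branch into ~r  //  ~(q -> ~~r).
          branch 1.2.1 (add ~r):
            ○ open, literals {q=0, r=0, s=0}.
          branch 1.2.2 (add ~(q -> ~~r)):
            ~(q -> ~~r): α-rule — add q, ~~~r.
            × closes — contains both q and ~q.
  branch 2 (add ~((~q <-> (r & ~p)) -> ~p)):
    ~((~q <-> (r & ~p)) -> ~p): α-rule — add (~q <-> (r & ~p)), ~~p.
    (~q <-> (r & ~p)): β-rule — branch into ~q, (r & ~p)  //  ~~q, ~(r & ~p).
      branch 2.1 (add ~q, (r & ~p)):
        (r & ~p): α-rule — add r, ~p.
        × closes — contains both p and ~p.
      branch 2.2 (add ~~q, ~(r & ~p)):
        ~(r & ~p): β-rule — branch into ~r  //  ~~p.
          branch 2.2.1 (add ~r):
            ○ open, literals {p=1, q=1, r=0}.
          branch 2.2.2 (add ~~p):
            ○ open, literals {p=1, q=1}.
2 branches closed, 7 open.
Each open branch fixes some atoms; the unmentioned ones are free. Counting distinct full assignments: branch {q=1, r=0, s=1} (p) contributes 2 new; branch {q=1, r=0, s=1} (p) contributes 0 new; branch {q=1, r=0, s=1} (p) contributes 0 new; branch {q=1, r=0, s=1} (p) contributes 0 new; branch {q=0, r=0, s=0} (p) contributes 2 new; branch {p=1, q=1, r=0} (s) contributes 1 new; branch {p=1, q=1} (r, s) contributes 2 new. Total: 7.

7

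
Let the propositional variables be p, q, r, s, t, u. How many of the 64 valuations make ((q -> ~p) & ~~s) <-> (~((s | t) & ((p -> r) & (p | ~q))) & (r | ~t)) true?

Initial set: {(((q -> ~p) & ~~s) <-> (~((s | t) & ((p -> r) & (p | ~q))) & (r | ~t)))}.
(((q -> ~p) & ~~s) <-> (~((s | t) & ((p -> r) & (p | ~q))) & (r | ~t))): β-rule — branch into ((q -> ~p) & ~~s), (~((s | t) & ((p -> r) & (p | ~q))) & (r | ~t))  //  ~((q -> ~p) & ~~s), ~(~((s | t) & ((p -> r) & (p | ~q))) & (r | ~t)).
  branch 1 (add ((q -> ~p) & ~~s), (~((s | t) & ((p -> r) & (p | ~q))) & (r | ~t))):
    ((q -> ~p) & ~~s): α-rule — add (q -> ~p), ~~s.
    (~((s | t) & ((p -> r) & (p | ~q))) & (r | ~t)): α-rule — add ~((s | t) & ((p -> r) & (p | ~q))), (r | ~t).
    ~~s: drop double negation, giving s.
    (q -> ~p): β-rule — branch into ~q  //  ~p.
      branch 1.1 (add ~q):
        ~((s | t) & ((p -> r) & (p | ~q))): β-rule — branch into ~(s | t)  //  ~((p -> r) & (p | ~q)).
          branch 1.1.1 (add ~(s | t)):
            ~(s | t): α-rule — add ~s, ~t.
            × closes — contains both s and ~s.
          branch 1.1.2 (add ~((p -> r) & (p | ~q))):
            (r | ~t): β-rule — branch into r  //  ~t.
              branch 1.1.2.1 (add r):
                ~((p -> r) & (p | ~q)): β-rule — branch into ~(p -> r)  //  ~(p | ~q).
                  branch 1.1.2.1.1 (add ~(p -> r)):
                    ~(p -> r): α-rule — add p, ~r.
                    × closes — contains both r and ~r.
                  branch 1.1.2.1.2 (add ~(p | ~q)):
                    ~(p | ~q): α-rule — add ~p, ~~q.
                    × closes — contains both q and ~q.
              branch 1.1.2.2 (add ~t):
                ~((p -> r) & (p | ~q)): β-rule — branch into ~(p -> r)  //  ~(p | ~q).
                  branch 1.1.2.2.1 (add ~(p -> r)):
                    ~(p -> r): α-rule — add p, ~r.
                    ○ open, literals {p=true, q=false, r=false, s=true, t=false}.
                  branch 1.1.2.2.2 (add ~(p | ~q)):
                    ~(p | ~q): α-rule — add ~p, ~~q.
                    × closes — contains both q and ~q.
      branch 1.2 (add ~p):
        ~((s | t) & ((p -> r) & (p | ~q))): β-rule — branch into ~(s | t)  //  ~((p -> r) & (p | ~q)).
          branch 1.2.1 (add ~(s | t)):
            ~(s | t): α-rule — add ~s, ~t.
            × closes — contains both s and ~s.
          branch 1.2.2 (add ~((p -> r) & (p | ~q))):
            (r | ~t): β-rule — branch into r  //  ~t.
              branch 1.2.2.1 (add r):
                ~((p -> r) & (p | ~q)): β-rule — branch into ~(p -> r)  //  ~(p | ~q).
                  branch 1.2.2.1.1 (add ~(p -> r)):
                    ~(p -> r): α-rule — add p, ~r.
                    × closes — contains both p and ~p.
                  branch 1.2.2.1.2 (add ~(p | ~q)):
                    ~(p | ~q): α-rule — add ~p, ~~q.
                    ○ open, literals {p=false, q=true, r=true, s=true}.
              branch 1.2.2.2 (add ~t):
                ~((p -> r) & (p | ~q)): β-rule — branch into ~(p -> r)  //  ~(p | ~q).
                  branch 1.2.2.2.1 (add ~(p -> r)):
                    ~(p -> r): α-rule — add p, ~r.
                    × closes — contains both p and ~p.
                  branch 1.2.2.2.2 (add ~(p | ~q)):
                    ~(p | ~q): α-rule — add ~p, ~~q.
                    ○ open, literals {p=false, q=true, s=true, t=false}.
  branch 2 (add ~((q -> ~p) & ~~s), ~(~((s | t) & ((p -> r) & (p | ~q))) & (r | ~t))):
    ~((q -> ~p) & ~~s): β-rule — branch into ~(q -> ~p)  //  ~~~s.
      branch 2.1 (add ~(q -> ~p)):
        ~(q -> ~p): α-rule — add q, ~~p.
        ~(~((s | t) & ((p -> r) & (p | ~q))) & (r | ~t)): β-rule — branch into ~~((s | t) & ((p -> r) & (p | ~q)))  //  ~(r | ~t).
          branch 2.1.1 (add ~~((s | t) & ((p -> r) & (p | ~q)))):
            ~~((s | t) & ((p -> r) & (p | ~q))): α-rule — add (s | t), ((p -> r) & (p | ~q)).
            ((p -> r) & (p | ~q)): α-rule — add (p -> r), (p | ~q).
            (s | t): β-rule — branch into s  //  t.
              branch 2.1.1.1 (add s):
                (p -> r): β-rule — branch into ~p  //  r.
                  branch 2.1.1.1.1 (add ~p):
                    × closes — contains both p and ~p.
                  branch 2.1.1.1.2 (add r):
                    (p | ~q): β-rule — branch into p  //  ~q.
                      branch 2.1.1.1.2.1 (add p):
                        ○ open, literals {p=true, q=true, r=true, s=true}.
                      branch 2.1.1.1.2.2 (add ~q):
                        × closes — contains both q and ~q.
              branch 2.1.1.2 (add t):
                (p -> r): β-rule — branch into ~p  //  r.
                  branch 2.1.1.2.1 (add ~p):
                    × closes — contains both p and ~p.
                  branch 2.1.1.2.2 (add r):
                    (p | ~q): β-rule — branch into p  //  ~q.
                      branch 2.1.1.2.2.1 (add p):
                        ○ open, literals {p=true, q=true, r=true, t=true}.
                      branch 2.1.1.2.2.2 (add ~q):
                        × closes — contains both q and ~q.
          branch 2.1.2 (add ~(r | ~t)):
            ~(r | ~t): α-rule — add ~r, ~~t.
            ○ open, literals {p=true, q=true, r=false, t=true}.
      branch 2.2 (add ~~~s):
        ~~~s: drop double negation, giving ~s.
        ~(~((s | t) & ((p -> r) & (p | ~q))) & (r | ~t)): β-rule — branch into ~~((s | t) & ((p -> r) & (p | ~q)))  //  ~(r | ~t).
          branch 2.2.1 (add ~~((s | t) & ((p -> r) & (p | ~q)))):
            ~~((s | t) & ((p -> r) & (p | ~q))): α-rule — add (s | t), ((p -> r) & (p | ~q)).
            ((p -> r) & (p | ~q)): α-rule — add (p -> r), (p | ~q).
            (s | t): β-rule — branch into s  //  t.
              branch 2.2.1.1 (add s):
                × closes — contains both s and ~s.
              branch 2.2.1.2 (add t):
                (p -> r): β-rule — branch into ~p  //  r.
                  branch 2.2.1.2.1 (add ~p):
                    (p | ~q): β-rule — branch into p  //  ~q.
                      branch 2.2.1.2.1.1 (add p):
                        × closes — contains both p and ~p.
                      branch 2.2.1.2.1.2 (add ~q):
                        ○ open, literals {p=false, q=false, s=false, t=true}.
                  branch 2.2.1.2.2 (add r):
                    (p | ~q): β-rule — branch into p  //  ~q.
                      branch 2.2.1.2.2.1 (add p):
                        ○ open, literals {p=true, r=true, s=false, t=true}.
                      branch 2.2.1.2.2.2 (add ~q):
                        ○ open, literals {q=false, r=true, s=false, t=true}.
          branch 2.2.2 (add ~(r | ~t)):
            ~(r | ~t): α-rule — add ~r, ~~t.
            ○ open, literals {r=false, s=false, t=true}.
13 branches closed, 10 open.
Each open branch fixes some atoms; the unmentioned ones are free. Counting distinct full assignments: branch {p=true, q=false, r=false, s=true, t=false} (u) contributes 2 new; branch {p=false, q=true, r=true, s=true} (t, u) contributes 4 new; branch {p=false, q=true, s=true, t=false} (r, u) contributes 2 new; branch {p=true, q=true, r=true, s=true} (t, u) contributes 4 new; branch {p=true, q=true, r=true, t=true} (s, u) contributes 2 new; branch {p=true, q=true, r=false, t=true} (s, u) contributes 4 new; branch {p=false, q=false, s=false, t=true} (r, u) contributes 4 new; branch {p=true, r=true, s=false, t=true} (q, u) contributes 2 new; branch {q=false, r=true, s=false, t=true} (p, u) contributes 0 new; branch {r=false, s=false, t=true} (p, q, u) contributes 4 new. Total: 28.

28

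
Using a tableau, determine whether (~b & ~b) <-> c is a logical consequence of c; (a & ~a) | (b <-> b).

Initial set: {c; ((a & ~a) | (b <-> b)); ~((~b & ~b) <-> c)}.
((a & ~a) | (b <-> b)): β-rule — branch into (a & ~a)  //  (b <-> b).
  branch 1 (add (a & ~a)):
    (a & ~a): α-rule — add a, ~a.
    × closes — contains both a and ~a.
  branch 2 (add (b <-> b)):
    ~((~b & ~b) <-> c): β-rule — branch into (~b & ~b), ~c  //  ~(~b & ~b), c.
      branch 2.1 (add (~b & ~b), ~c):
        × closes — contains both c and ~c.
      branch 2.2 (add ~(~b & ~b), c):
        (b <-> b): β-rule — branch into b, b  //  ~b, ~b.
          branch 2.2.1 (add b, b):
            ~(~b & ~b): β-rule — branch into ~~b  //  ~~b.
              branch 2.2.1.1 (add ~~b):
                ○ open, literals {b=1, c=1}.
              branch 2.2.1.2 (add ~~b):
                ○ open, literals {b=1, c=1}.
          branch 2.2.2 (add ~b, ~b):
            ~(~b & ~b): β-rule — branch into ~~b  //  ~~b.
              branch 2.2.2.1 (add ~~b):
                × closes — contains both b and ~b.
              branch 2.2.2.2 (add ~~b):
                × closes — contains both b and ~b.
4 branches closed, 2 open.
An open branch gives a countermodel: b=1, c=1 (unmentioned atoms arbitrary); the premises hold there but the conclusion fails.

No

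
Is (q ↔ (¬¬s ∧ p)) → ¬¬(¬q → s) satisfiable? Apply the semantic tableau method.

Initial set: {((q ↔ (¬¬s ∧ p)) → ¬¬(¬q → s))}.
((q ↔ (¬¬s ∧ p)) → ¬¬(¬q → s)): β-rule — branch into ¬(q ↔ (¬¬s ∧ p))  //  ¬¬(¬q → s).
  branch 1 (add ¬(q ↔ (¬¬s ∧ p))):
    ¬(q ↔ (¬¬s ∧ p)): β-rule — branch into q, ¬(¬¬s ∧ p)  //  ¬q, (¬¬s ∧ p).
      branch 1.1 (add q, ¬(¬¬s ∧ p)):
        ¬(¬¬s ∧ p): β-rule — branch into ¬¬¬s  //  ¬p.
          branch 1.1.1 (add ¬¬¬s):
            ¬¬¬s: drop double negation, giving ¬s.
            ○ open, literals {q=1, s=0}.
          branch 1.1.2 (add ¬p):
            ○ open, literals {p=0, q=1}.
      branch 1.2 (add ¬q, (¬¬s ∧ p)):
        (¬¬s ∧ p): α-rule — add ¬¬s, p.
        ¬¬s: drop double negation, giving s.
        ○ open, literals {p=1, q=0, s=1}.
  branch 2 (add ¬¬(¬q → s)):
    ¬¬(¬q → s): drop double negation, giving (¬q → s).
    (¬q → s): β-rule — branch into ¬¬q  //  s.
      branch 2.1 (add ¬¬q):
        ○ open, literals {q=1}.
      branch 2.2 (add s):
        ○ open, literals {s=1}.
0 branches closed, 5 open.
An open branch gives a satisfying assignment: q=1, s=0.

Satisfiable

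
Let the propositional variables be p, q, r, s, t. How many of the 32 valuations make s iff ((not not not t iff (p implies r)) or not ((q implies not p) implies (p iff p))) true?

Initial set: {(s iff ((not not not t iff (p implies r)) or not ((q implies not p) implies (p iff p))))}.
(s iff ((not not not t iff (p implies r)) or not ((q implies not p) implies (p iff p)))): β-rule — branch into s, ((not not not t iff (p implies r)) or not ((q implies not p) implies (p iff p)))  //  not s, not ((not not not t iff (p implies r)) or not ((q implies not p) implies (p iff p))).
  branch 1 (add s, ((not not not t iff (p implies r)) or not ((q implies not p) implies (p iff p)))):
    ((not not not t iff (p implies r)) or not ((q implies not p) implies (p iff p))): β-rule — branch into (not not not t iff (p implies r))  //  not ((q implies not p) implies (p iff p)).
      branch 1.1 (add (not not not t iff (p implies r))):
        (not not not t iff (p implies r)): β-rule — branch into not not not t, (p implies r)  //  not not not not t, not (p implies r).
          branch 1.1.1 (add not not not t, (p implies r)):
            not not not t: drop double negation, giving not t.
            (p implies r): β-rule — branch into not p  //  r.
              branch 1.1.1.1 (add not p):
                ○ open, literals {p=F, s=T, t=F}.
              branch 1.1.1.2 (add r):
                ○ open, literals {r=T, s=T, t=F}.
          branch 1.1.2 (add not not not not t, not (p implies r)):
            not not not not t: drop double negation, giving not not t.
            not (p implies r): α-rule — add p, not r.
            ○ open, literals {p=T, r=F, s=T, t=T}.
      branch 1.2 (add not ((q implies not p) implies (p iff p))):
        not ((q implies not p) implies (p iff p)): α-rule — add (q implies not p), not (p iff p).
        (q implies not p): β-rule — branch into not q  //  not p.
          branch 1.2.1 (add not q):
            not (p iff p): β-rule — branch into p, not p  //  not p, p.
              branch 1.2.1.1 (add p, not p):
                × closes — contains both p and not p.
              branch 1.2.1.2 (add not p, p):
                × closes — contains both p and not p.
          branch 1.2.2 (add not p):
            not (p iff p): β-rule — branch into p, not p  //  not p, p.
              branch 1.2.2.1 (add p, not p):
                × closes — contains both p and not p.
              branch 1.2.2.2 (add not p, p):
                × closes — contains both p and not p.
  branch 2 (add not s, not ((not not not t iff (p implies r)) or not ((q implies not p) implies (p iff p)))):
    not ((not not not t iff (p implies r)) or not ((q implies not p) implies (p iff p))): α-rule — add not (not not not t iff (p implies r)), not not ((q implies not p) implies (p iff p)).
    not (not not not t iff (p implies r)): β-rule — branch into not not not t, not (p implies r)  //  not not not not t, (p implies r).
      branch 2.1 (add not not not t, not (p implies r)):
        not not not t: drop double negation, giving not t.
        not (p implies r): α-rule — add p, not r.
        not not ((q implies not p) implies (p iff p)): β-rule — branch into not (q implies not p)  //  (p iff p).
          branch 2.1.1 (add not (q implies not p)):
            not (q implies not p): α-rule — add q, not not p.
            ○ open, literals {p=T, q=T, r=F, s=F, t=F}.
          branch 2.1.2 (add (p iff p)):
            (p iff p): β-rule — branch into p, p  //  not p, not p.
              branch 2.1.2.1 (add p, p):
                ○ open, literals {p=T, r=F, s=F, t=F}.
              branch 2.1.2.2 (add not p, not p):
                × closes — contains both p and not p.
      branch 2.2 (add not not not not t, (p implies r)):
        not not not not t: drop double negation, giving not not t.
        not not ((q implies not p) implies (p iff p)): β-rule — branch into not (q implies not p)  //  (p iff p).
          branch 2.2.1 (add not (q implies not p)):
            not (q implies not p): α-rule — add q, not not p.
            (p implies r): β-rule — branch into not p  //  r.
              branch 2.2.1.1 (add not p):
                × closes — contains both p and not p.
              branch 2.2.1.2 (add r):
                ○ open, literals {p=T, q=T, r=T, s=F, t=T}.
          branch 2.2.2 (add (p iff p)):
            (p implies r): β-rule — branch into not p  //  r.
              branch 2.2.2.1 (add not p):
                (p iff p): β-rule — branch into p, p  //  not p, not p.
                  branch 2.2.2.1.1 (add p, p):
                    × closes — contains both p and not p.
                  branch 2.2.2.1.2 (add not p, not p):
                    ○ open, literals {p=F, s=F, t=T}.
              branch 2.2.2.2 (add r):
                (p iff p): β-rule — branch into p, p  //  not p, not p.
                  branch 2.2.2.2.1 (add p, p):
                    ○ open, literals {p=T, r=T, s=F, t=T}.
                  branch 2.2.2.2.2 (add not p, not p):
                    ○ open, literals {p=F, r=T, s=F, t=T}.
7 branches closed, 9 open.
Each open branch fixes some atoms; the unmentioned ones are free. Counting distinct full assignments: branch {p=F, s=T, t=F} (q, r) contributes 4 new; branch {r=T, s=T, t=F} (p, q) contributes 2 new; branch {p=T, r=F, s=T, t=T} (q) contributes 2 new; branch {p=T, q=T, r=F, s=F, t=F} (none free) contributes 1 new; branch {p=T, r=F, s=F, t=F} (q) contributes 1 new; branch {p=T, q=T, r=T, s=F, t=T} (none free) contributes 1 new; branch {p=F, s=F, t=T} (q, r) contributes 4 new; branch {p=T, r=T, s=F, t=T} (q) contributes 1 new; branch {p=F, r=T, s=F, t=T} (q) contributes 0 new. Total: 16.

16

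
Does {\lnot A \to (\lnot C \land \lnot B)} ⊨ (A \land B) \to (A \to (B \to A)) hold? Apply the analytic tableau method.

Initial set: {(\lnot A \to (\lnot C \land \lnot B)); \lnot ((A \land B) \to (A \to (B \to A)))}.
\lnot ((A \land B) \to (A \to (B \to A))): α-rule — add (A \land B), \lnot (A \to (B \to A)).
(A \land B): α-rule — add A, B.
\lnot (A \to (B \to A)): α-rule — add A, \lnot (B \to A).
\lnot (B \to A): α-rule — add B, \lnot A.
× closes — contains both A and \lnot A.
All 1 branch closes.
Every branch closed, so the premises entail the conclusion.

Yes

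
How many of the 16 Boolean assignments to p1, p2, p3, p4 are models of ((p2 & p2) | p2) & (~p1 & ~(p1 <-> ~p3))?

Initial set: {T (((p2 & p2) | p2) & (~p1 & ~(p1 <-> ~p3)))}.
T (((p2 & p2) | p2) & (~p1 & ~(p1 <-> ~p3))): α-rule — add T ((p2 & p2) | p2), T (~p1 & ~(p1 <-> ~p3)).
T (~p1 & ~(p1 <-> ~p3)): α-rule — add T ~p1, T ~(p1 <-> ~p3).
T ((p2 & p2) | p2): β-rule — branch into T (p2 & p2)  //  T p2.
  branch 1 (add T (p2 & p2)):
    T (p2 & p2): α-rule — add T p2, T p2.
    T ~(p1 <-> ~p3): β-rule — branch into T p1, F ~p3  //  F p1, T ~p3.
      branch 1.1 (add T p1, F ~p3):
        × closes — contains both p1 and ~p1.
      branch 1.2 (add F p1, T ~p3):
        ○ open, literals {p1=false, p2=true, p3=false}.
  branch 2 (add T p2):
    T ~(p1 <-> ~p3): β-rule — branch into T p1, F ~p3  //  F p1, T ~p3.
      branch 2.1 (add T p1, F ~p3):
        × closes — contains both p1 and ~p1.
      branch 2.2 (add F p1, T ~p3):
        ○ open, literals {p1=false, p2=true, p3=false}.
2 branches closed, 2 open.
Each open branch fixes some atoms; the unmentioned ones are free. Counting distinct full assignments: branch {p1=false, p2=true, p3=false} (p4) contributes 2 new; branch {p1=false, p2=true, p3=false} (p4) contributes 0 new. Total: 2.

2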